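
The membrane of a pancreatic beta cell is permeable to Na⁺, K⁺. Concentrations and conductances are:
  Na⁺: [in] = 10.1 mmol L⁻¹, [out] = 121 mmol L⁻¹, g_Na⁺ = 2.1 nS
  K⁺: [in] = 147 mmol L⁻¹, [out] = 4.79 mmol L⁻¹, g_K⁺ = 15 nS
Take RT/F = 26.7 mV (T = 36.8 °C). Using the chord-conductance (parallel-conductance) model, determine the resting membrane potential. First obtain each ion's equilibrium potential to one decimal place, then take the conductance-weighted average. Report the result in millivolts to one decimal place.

E_Na⁺ = (26.7/1)·ln(121/10.1) = 66.3 mV
E_K⁺ = (26.7/1)·ln(4.79/147) = -91.4 mV
Vm = (Σ gᵢEᵢ)/(Σ gᵢ) = (2.1·66.3 + 15·-91.4) / (2.1 + 15)
= -1231.77 / 17.1 = -72.03 mV

-72.0 mV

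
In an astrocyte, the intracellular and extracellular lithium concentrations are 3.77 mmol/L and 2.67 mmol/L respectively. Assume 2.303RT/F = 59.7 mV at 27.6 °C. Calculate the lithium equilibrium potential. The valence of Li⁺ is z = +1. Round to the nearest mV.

E = (59.7/z) · log₁₀([Li⁺]_out/[Li⁺]_in) with z = +1.
= (59.7/1) · log₁₀(2.67/3.77) = 59.70 · log₁₀(0.7082)
= 59.70 · (-0.1498) = -8.94 mV

-9 mV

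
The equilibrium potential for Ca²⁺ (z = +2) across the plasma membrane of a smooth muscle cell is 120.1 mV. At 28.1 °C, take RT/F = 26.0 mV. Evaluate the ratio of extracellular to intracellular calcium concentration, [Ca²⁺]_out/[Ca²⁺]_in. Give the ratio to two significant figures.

10000

ln([out]/[in]) = E·z/(26.0) = 120.1 × 2 / 26.0 = 9.2385
[out]/[in] = e^(9.2385) = 1.029e+04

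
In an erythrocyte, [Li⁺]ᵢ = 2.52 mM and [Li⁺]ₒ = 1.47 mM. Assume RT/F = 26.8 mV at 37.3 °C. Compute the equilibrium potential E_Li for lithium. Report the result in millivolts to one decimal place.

E = (26.8/z) · ln([Li⁺]_out/[Li⁺]_in) with z = +1.
= (26.8/1) · ln(1.47/2.52) = 26.80 · ln(0.5833)
= 26.80 · (-0.5390) = -14.45 mV

-14.4 mV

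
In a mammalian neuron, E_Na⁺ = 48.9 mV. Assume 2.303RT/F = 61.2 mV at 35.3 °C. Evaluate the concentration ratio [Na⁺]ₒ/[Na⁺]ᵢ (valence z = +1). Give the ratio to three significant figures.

6.30

log₁₀([out]/[in]) = E·z/(61.2) = 48.9 × 1 / 61.2 = 0.7990
[out]/[in] = 10^(0.7990) = 6.295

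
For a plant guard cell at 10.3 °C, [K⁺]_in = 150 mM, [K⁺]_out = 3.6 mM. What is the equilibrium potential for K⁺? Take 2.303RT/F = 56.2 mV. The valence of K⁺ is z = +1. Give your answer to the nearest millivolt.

E = (56.2/z) · log₁₀([K⁺]_out/[K⁺]_in) with z = +1.
= (56.2/1) · log₁₀(3.6/150) = 56.20 · log₁₀(0.024)
= 56.20 · (-1.6198) = -91.03 mV

-91 mV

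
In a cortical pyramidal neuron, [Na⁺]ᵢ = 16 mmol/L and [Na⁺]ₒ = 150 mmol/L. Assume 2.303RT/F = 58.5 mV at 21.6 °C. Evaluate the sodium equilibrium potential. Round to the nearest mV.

E = (58.5/z) · log₁₀([Na⁺]_out/[Na⁺]_in) with z = +1.
= (58.5/1) · log₁₀(150/16) = 58.50 · log₁₀(9.375)
= 58.50 · (0.9720) = 56.86 mV

57 mV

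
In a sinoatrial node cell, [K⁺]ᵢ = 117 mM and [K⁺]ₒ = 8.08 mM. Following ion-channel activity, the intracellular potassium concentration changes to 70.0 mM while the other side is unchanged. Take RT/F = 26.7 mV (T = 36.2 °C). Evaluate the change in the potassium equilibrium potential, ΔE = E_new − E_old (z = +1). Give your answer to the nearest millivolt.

E_old = (26.7/1)·ln(8.08/117) = -71.36 mV
E_new = (26.7/1)·ln(8.08/70.0) = -57.65 mV
ΔE = -57.65 − (-71.36) = 13.72 mV

14 mV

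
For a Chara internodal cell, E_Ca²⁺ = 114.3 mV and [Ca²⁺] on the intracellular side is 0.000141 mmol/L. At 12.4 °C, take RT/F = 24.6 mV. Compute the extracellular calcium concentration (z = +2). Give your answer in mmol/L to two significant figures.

Nernst: E = (24.6/2) · ln([out]/[in]), so ln([out]/[in]) = 114.3 × 2 / 24.6 = 9.2927.
[out]/[in] = e^(9.2927) = 1.086e+04.
[out] = 1.086e+04 × 0.000141 = 1.531 mmol/L.

1.5 mmol/L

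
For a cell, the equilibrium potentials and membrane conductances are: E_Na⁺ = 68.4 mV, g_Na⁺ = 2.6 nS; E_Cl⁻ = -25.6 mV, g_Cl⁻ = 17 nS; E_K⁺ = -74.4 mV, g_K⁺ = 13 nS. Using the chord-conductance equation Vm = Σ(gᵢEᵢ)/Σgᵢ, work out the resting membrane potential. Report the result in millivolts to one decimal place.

-37.6 mV

Σ gᵢEᵢ = 2.6·(68.4) + 17·(-25.6) + 13·(-74.4) = -1224.56
Σ gᵢ = 2.6 + 17 + 13 = 32.6
Vm = -1224.56 / 32.6 = -37.56 mV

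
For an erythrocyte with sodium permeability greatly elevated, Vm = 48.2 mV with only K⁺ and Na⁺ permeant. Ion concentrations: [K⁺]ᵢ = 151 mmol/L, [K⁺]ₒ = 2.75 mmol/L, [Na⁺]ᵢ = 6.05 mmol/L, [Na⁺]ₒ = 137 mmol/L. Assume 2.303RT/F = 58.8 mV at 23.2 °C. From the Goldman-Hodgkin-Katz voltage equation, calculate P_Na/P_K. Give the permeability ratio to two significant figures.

10

Let α = P_Na/P_K. GHK: Vm = 58.8·log₁₀[(Kₒ + α·Naₒ)/(Kᵢ + α·Naᵢ)].
10^(Vm/58.8) = 10^(48.2/58.8) = 6.6028
So 6.6028·(Kᵢ + α·Naᵢ) = Kₒ + α·Naₒ → α = (6.6028·151.0 − 2.75) / (137.0 − 6.6028·6.05)
α = (997 − 2.75) / (137.0 − 39.95) = 994.3/97.05 = 10.24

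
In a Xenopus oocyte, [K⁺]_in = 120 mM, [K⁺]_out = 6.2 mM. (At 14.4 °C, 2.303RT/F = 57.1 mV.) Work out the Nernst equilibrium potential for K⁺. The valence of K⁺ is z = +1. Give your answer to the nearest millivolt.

-73 mV

E = (57.1/z) · log₁₀([K⁺]_out/[K⁺]_in) with z = +1.
= (57.1/1) · log₁₀(6.2/120) = 57.10 · log₁₀(0.05167)
= 57.10 · (-1.2868) = -73.48 mV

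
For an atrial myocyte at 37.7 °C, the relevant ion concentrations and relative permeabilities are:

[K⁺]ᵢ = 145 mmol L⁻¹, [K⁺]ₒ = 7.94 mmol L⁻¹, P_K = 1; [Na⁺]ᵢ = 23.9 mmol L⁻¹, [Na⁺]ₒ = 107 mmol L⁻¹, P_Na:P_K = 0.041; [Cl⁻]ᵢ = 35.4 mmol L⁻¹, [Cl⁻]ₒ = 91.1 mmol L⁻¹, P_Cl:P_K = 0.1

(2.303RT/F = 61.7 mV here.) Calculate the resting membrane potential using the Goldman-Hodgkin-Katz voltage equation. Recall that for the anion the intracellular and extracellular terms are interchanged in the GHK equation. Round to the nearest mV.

Vm = 61.7 · log₁₀[(Σ P·[cation]ₒ + Σ P·[anion]ᵢ) / (Σ P·[cation]ᵢ + Σ P·[anion]ₒ)]
Numerator = 1×7.94 + 0.041×107 + 0.1×35.4 = 15.87
Denominator = 1×145 + 0.041×23.9 + 0.1×91.1 = 155.1
Vm = 61.7 · log₁₀(0.10231) = 61.7 × (-0.9901) = -61.09 mV

-61 mV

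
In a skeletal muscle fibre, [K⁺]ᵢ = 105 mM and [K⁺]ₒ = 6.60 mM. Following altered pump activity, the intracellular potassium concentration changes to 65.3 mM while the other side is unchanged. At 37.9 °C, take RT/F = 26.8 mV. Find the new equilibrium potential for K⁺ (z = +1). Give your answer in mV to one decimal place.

-61.4 mV

After the shift: [K⁺]_out = 6.60, [K⁺]_in = 65.3 mM.
E_new = (26.8/1)·ln(6.60/65.3) = 26.80 · (-2.2919) = -61.42 mV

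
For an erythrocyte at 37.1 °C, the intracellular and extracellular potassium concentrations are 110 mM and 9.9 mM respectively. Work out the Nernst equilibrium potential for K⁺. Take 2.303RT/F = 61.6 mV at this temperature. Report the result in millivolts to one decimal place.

-64.4 mV

E = (61.6/z) · log₁₀([K⁺]_out/[K⁺]_in) with z = +1.
= (61.6/1) · log₁₀(9.9/110) = 61.60 · log₁₀(0.09)
= 61.60 · (-1.0458) = -64.42 mV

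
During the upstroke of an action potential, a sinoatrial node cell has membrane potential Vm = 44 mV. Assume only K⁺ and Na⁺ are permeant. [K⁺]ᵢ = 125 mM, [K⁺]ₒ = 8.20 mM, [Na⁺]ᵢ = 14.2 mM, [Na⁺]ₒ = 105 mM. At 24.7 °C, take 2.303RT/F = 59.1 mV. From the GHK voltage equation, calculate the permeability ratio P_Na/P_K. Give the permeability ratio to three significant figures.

Let α = P_Na/P_K. GHK: Vm = 59.1·log₁₀[(Kₒ + α·Naₒ)/(Kᵢ + α·Naᵢ)].
10^(Vm/59.1) = 10^(44.0/59.1) = 5.5527
So 5.5527·(Kᵢ + α·Naᵢ) = Kₒ + α·Naₒ → α = (5.5527·125.0 − 8.2) / (105.0 − 5.5527·14.2)
α = (694.1 − 8.2) / (105.0 − 78.85) = 685.9/26.15 = 26.23

26.2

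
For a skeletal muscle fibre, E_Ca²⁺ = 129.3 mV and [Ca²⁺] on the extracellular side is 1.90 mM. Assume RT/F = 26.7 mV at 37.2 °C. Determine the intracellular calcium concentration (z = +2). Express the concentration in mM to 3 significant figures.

0.000118 mM

Nernst: E = (26.7/2) · ln([out]/[in]), so ln([out]/[in]) = 129.3 × 2 / 26.7 = 9.6854.
[out]/[in] = e^(9.6854) = 1.608e+04.
[in] = 1.90 / 1.608e+04 = 0.0001182 mM.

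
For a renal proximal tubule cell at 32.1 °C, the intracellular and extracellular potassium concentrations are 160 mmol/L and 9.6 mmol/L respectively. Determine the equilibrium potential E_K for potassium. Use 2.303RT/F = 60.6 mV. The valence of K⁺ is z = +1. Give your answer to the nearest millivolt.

-74 mV

E = (60.6/z) · log₁₀([K⁺]_out/[K⁺]_in) with z = +1.
= (60.6/1) · log₁₀(9.6/160) = 60.60 · log₁₀(0.06)
= 60.60 · (-1.2218) = -74.04 mV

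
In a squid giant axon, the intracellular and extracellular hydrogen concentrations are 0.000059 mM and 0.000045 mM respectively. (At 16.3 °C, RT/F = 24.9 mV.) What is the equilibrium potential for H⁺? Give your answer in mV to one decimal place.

-6.7 mV

E = (24.9/z) · ln([H⁺]_out/[H⁺]_in) with z = +1.
= (24.9/1) · ln(0.000045/0.000059) = 24.90 · ln(0.7627)
= 24.90 · (-0.2709) = -6.74 mV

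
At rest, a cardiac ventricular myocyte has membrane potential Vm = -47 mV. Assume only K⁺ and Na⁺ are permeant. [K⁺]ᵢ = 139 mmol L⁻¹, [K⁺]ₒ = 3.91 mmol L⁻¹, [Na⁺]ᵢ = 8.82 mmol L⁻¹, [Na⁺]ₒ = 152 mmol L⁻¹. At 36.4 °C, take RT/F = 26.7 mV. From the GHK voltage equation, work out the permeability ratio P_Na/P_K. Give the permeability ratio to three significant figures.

Let α = P_Na/P_K. GHK: Vm = 26.7·ln[(Kₒ + α·Naₒ)/(Kᵢ + α·Naᵢ)].
e^(Vm/26.7) = e^(-47.0/26.7) = 0.17199
So 0.17199·(Kᵢ + α·Naᵢ) = Kₒ + α·Naₒ → α = (0.17199·139.0 − 3.91) / (152.0 − 0.17199·8.82)
α = (23.91 − 3.91) / (152.0 − 1.517) = 20/150.5 = 0.1329

0.133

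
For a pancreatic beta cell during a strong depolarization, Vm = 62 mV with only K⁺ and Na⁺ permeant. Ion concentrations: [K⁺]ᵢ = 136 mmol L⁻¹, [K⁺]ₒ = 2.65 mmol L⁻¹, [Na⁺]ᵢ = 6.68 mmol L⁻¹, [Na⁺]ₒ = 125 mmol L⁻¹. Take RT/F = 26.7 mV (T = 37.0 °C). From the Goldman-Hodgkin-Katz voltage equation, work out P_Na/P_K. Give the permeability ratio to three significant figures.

24.3

Let α = P_Na/P_K. GHK: Vm = 26.7·ln[(Kₒ + α·Naₒ)/(Kᵢ + α·Naᵢ)].
e^(Vm/26.7) = e^(62.0/26.7) = 10.197
So 10.197·(Kᵢ + α·Naᵢ) = Kₒ + α·Naₒ → α = (10.197·136.0 − 2.65) / (125.0 − 10.197·6.68)
α = (1387 − 2.65) / (125.0 − 68.12) = 1384/56.88 = 24.33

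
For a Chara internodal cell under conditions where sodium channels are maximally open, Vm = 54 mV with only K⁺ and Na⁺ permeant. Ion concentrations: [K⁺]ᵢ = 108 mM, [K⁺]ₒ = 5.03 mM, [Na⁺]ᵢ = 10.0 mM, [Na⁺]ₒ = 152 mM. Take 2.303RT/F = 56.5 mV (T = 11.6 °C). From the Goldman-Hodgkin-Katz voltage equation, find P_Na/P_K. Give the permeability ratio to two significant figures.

Let α = P_Na/P_K. GHK: Vm = 56.5·log₁₀[(Kₒ + α·Naₒ)/(Kᵢ + α·Naᵢ)].
10^(Vm/56.5) = 10^(54.0/56.5) = 9.0313
So 9.0313·(Kᵢ + α·Naᵢ) = Kₒ + α·Naₒ → α = (9.0313·108.0 − 5.03) / (152.0 − 9.0313·10.0)
α = (975.4 − 5.03) / (152.0 − 90.31) = 970.4/61.69 = 15.73

16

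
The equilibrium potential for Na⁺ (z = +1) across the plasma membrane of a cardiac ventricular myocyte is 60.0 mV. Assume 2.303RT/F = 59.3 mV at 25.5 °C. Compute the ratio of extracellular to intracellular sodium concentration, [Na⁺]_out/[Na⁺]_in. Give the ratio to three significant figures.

log₁₀([out]/[in]) = E·z/(59.3) = 60.0 × 1 / 59.3 = 1.0118
[out]/[in] = 10^(1.0118) = 10.28

10.3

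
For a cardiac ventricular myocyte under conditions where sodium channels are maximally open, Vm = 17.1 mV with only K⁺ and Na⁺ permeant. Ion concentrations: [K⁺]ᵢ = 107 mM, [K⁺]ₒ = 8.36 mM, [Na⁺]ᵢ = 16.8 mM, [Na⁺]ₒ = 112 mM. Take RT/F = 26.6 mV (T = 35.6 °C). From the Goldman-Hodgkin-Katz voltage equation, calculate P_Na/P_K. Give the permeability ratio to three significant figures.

2.44

Let α = P_Na/P_K. GHK: Vm = 26.6·ln[(Kₒ + α·Naₒ)/(Kᵢ + α·Naᵢ)].
e^(Vm/26.6) = e^(17.1/26.6) = 1.9019
So 1.9019·(Kᵢ + α·Naᵢ) = Kₒ + α·Naₒ → α = (1.9019·107.0 − 8.36) / (112.0 − 1.9019·16.8)
α = (203.5 − 8.36) / (112.0 − 31.95) = 195.1/80.05 = 2.438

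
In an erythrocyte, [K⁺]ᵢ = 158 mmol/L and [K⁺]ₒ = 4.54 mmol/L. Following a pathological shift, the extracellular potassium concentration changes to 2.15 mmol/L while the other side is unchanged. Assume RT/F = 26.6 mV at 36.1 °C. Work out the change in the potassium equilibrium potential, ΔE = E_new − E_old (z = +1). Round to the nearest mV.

E_old = (26.6/1)·ln(4.54/158) = -94.42 mV
E_new = (26.6/1)·ln(2.15/158) = -114.30 mV
ΔE = -114.30 − (-94.42) = -19.88 mV

-20 mV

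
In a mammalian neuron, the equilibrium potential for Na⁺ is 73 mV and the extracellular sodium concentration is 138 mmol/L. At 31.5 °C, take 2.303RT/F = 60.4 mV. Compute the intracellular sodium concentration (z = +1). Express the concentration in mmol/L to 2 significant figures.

Nernst: E = (60.4/1) · log₁₀([out]/[in]), so log₁₀([out]/[in]) = 73.0 × 1 / 60.4 = 1.2086.
[out]/[in] = 10^(1.2086) = 16.17.
[in] = 138 / 16.17 = 8.536 mmol/L.

8.5 mmol/L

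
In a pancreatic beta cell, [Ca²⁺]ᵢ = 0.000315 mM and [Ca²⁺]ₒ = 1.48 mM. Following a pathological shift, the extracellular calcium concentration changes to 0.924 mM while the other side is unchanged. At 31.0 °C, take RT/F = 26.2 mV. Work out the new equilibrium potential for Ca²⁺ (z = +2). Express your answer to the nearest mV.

105 mV

After the shift: [Ca²⁺]_out = 0.924, [Ca²⁺]_in = 0.000315 mM.
E_new = (26.2/2)·ln(0.924/0.000315) = 13.10 · (7.9839) = 104.59 mV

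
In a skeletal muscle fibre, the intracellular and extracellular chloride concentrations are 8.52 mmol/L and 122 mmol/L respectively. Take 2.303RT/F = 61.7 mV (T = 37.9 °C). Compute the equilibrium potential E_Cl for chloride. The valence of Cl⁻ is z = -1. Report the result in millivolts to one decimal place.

-71.3 mV

E = (61.7/z) · log₁₀([Cl⁻]_out/[Cl⁻]_in) with z = -1.
For an anion, dividing by z = -1 reverses the sign.
= (61.7/-1) · log₁₀(122/8.52) = -61.70 · log₁₀(14.32)
= -61.70 · (1.1559) = -71.32 mV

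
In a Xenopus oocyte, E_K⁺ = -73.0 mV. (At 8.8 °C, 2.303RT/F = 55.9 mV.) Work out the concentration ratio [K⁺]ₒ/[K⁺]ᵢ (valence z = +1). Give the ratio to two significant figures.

log₁₀([out]/[in]) = E·z/(55.9) = -73.0 × 1 / 55.9 = -1.3059
[out]/[in] = 10^(-1.3059) = 0.04944

0.049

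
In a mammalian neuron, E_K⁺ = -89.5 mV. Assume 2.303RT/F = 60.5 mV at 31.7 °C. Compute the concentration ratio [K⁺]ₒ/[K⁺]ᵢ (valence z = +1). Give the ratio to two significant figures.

log₁₀([out]/[in]) = E·z/(60.5) = -89.5 × 1 / 60.5 = -1.4793
[out]/[in] = 10^(-1.4793) = 0.03316

0.033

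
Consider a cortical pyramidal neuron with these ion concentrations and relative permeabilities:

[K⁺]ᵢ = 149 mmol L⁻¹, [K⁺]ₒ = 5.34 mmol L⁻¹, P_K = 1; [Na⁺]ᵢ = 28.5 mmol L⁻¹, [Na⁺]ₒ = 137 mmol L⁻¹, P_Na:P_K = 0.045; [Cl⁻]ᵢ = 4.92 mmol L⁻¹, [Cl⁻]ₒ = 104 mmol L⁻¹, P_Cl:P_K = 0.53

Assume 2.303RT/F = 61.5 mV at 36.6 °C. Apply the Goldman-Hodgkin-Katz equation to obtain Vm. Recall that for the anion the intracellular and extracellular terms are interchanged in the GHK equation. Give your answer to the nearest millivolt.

Vm = 61.5 · log₁₀[(Σ P·[cation]ₒ + Σ P·[anion]ᵢ) / (Σ P·[cation]ᵢ + Σ P·[anion]ₒ)]
Numerator = 1×5.34 + 0.045×137 + 0.53×4.92 = 14.11
Denominator = 1×149 + 0.045×28.5 + 0.53×104 = 205.4
Vm = 61.5 · log₁₀(0.068707) = 61.5 × (-1.1630) = -71.52 mV

-72 mV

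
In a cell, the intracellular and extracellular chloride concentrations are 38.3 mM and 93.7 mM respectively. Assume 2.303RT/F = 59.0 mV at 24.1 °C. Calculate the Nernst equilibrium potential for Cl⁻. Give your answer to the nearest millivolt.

E = (59.0/z) · log₁₀([Cl⁻]_out/[Cl⁻]_in) with z = -1.
For an anion, dividing by z = -1 reverses the sign.
= (59.0/-1) · log₁₀(93.7/38.3) = -59.00 · log₁₀(2.446)
= -59.00 · (0.3885) = -22.92 mV

-23 mV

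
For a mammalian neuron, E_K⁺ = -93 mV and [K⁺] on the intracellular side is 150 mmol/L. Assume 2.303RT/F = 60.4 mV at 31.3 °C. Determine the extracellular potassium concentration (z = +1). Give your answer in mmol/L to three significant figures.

4.33 mmol/L

Nernst: E = (60.4/1) · log₁₀([out]/[in]), so log₁₀([out]/[in]) = -93.0 × 1 / 60.4 = -1.5397.
[out]/[in] = 10^(-1.5397) = 0.02886.
[out] = 0.02886 × 150 = 4.329 mmol/L.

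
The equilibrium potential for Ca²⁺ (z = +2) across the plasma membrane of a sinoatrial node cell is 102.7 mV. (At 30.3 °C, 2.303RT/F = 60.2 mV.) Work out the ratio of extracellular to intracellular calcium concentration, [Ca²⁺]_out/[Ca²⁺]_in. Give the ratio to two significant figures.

2600

log₁₀([out]/[in]) = E·z/(60.2) = 102.7 × 2 / 60.2 = 3.4120
[out]/[in] = 10^(3.4120) = 2582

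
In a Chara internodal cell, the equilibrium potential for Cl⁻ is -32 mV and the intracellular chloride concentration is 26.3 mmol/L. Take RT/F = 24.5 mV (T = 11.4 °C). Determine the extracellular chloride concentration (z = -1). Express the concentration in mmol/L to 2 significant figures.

Nernst: E = (24.5/-1) · ln([out]/[in]), so ln([out]/[in]) = -32.0 × -1 / 24.5 = 1.3061.
[out]/[in] = e^(1.3061) = 3.692.
[out] = 3.692 × 26.3 = 97.1 mmol/L.

97 mmol/L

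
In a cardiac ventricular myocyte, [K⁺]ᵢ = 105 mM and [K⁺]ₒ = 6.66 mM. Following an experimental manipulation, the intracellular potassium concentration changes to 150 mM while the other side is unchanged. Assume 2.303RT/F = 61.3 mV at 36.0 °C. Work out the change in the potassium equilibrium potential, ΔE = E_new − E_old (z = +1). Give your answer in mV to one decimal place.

-9.5 mV

E_old = (61.3/1)·log₁₀(6.66/105) = -73.42 mV
E_new = (61.3/1)·log₁₀(6.66/150) = -82.92 mV
ΔE = -82.92 − (-73.42) = -9.50 mV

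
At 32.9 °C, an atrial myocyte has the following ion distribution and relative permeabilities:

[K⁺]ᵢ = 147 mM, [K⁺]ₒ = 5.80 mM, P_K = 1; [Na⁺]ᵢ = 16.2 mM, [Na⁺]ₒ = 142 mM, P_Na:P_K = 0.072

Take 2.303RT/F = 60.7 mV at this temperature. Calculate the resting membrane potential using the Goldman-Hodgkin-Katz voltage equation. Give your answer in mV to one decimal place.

Vm = 60.7 · log₁₀[(Σ P·[cation]ₒ + Σ P·[anion]ᵢ) / (Σ P·[cation]ᵢ + Σ P·[anion]ₒ)]
Numerator = 1×5.80 + 0.072×142 = 16.02
Denominator = 1×147 + 0.072×16.2 = 148.2
Vm = 60.7 · log₁₀(0.10815) = 60.7 × (-0.9660) = -58.63 mV

-58.6 mV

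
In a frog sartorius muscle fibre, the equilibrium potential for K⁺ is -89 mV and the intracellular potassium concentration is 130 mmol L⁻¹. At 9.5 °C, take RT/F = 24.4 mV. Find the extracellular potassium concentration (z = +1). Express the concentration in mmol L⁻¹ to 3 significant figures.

Nernst: E = (24.4/1) · ln([out]/[in]), so ln([out]/[in]) = -89.0 × 1 / 24.4 = -3.6475.
[out]/[in] = e^(-3.6475) = 0.02606.
[out] = 0.02606 × 130 = 3.387 mmol L⁻¹.

3.39 mmol L⁻¹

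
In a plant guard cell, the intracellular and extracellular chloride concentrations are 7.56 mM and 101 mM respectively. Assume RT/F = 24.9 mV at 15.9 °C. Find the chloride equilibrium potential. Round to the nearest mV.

E = (24.9/z) · ln([Cl⁻]_out/[Cl⁻]_in) with z = -1.
For an anion, dividing by z = -1 reverses the sign.
= (24.9/-1) · ln(101/7.56) = -24.90 · ln(13.36)
= -24.90 · (2.5922) = -64.55 mV

-65 mV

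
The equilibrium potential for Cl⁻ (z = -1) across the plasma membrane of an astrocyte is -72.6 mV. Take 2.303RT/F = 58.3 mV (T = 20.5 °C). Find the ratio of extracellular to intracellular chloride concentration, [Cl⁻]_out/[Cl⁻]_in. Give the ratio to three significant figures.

log₁₀([out]/[in]) = E·z/(58.3) = -72.6 × -1 / 58.3 = 1.2453
[out]/[in] = 10^(1.2453) = 17.59

17.6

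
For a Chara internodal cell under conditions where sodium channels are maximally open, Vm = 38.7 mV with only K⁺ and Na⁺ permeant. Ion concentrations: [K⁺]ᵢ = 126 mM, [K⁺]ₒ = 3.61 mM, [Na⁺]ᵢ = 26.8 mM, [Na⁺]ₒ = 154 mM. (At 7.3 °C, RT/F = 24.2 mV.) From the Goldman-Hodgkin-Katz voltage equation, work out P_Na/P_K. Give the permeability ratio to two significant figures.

Let α = P_Na/P_K. GHK: Vm = 24.2·ln[(Kₒ + α·Naₒ)/(Kᵢ + α·Naᵢ)].
e^(Vm/24.2) = e^(38.7/24.2) = 4.9489
So 4.9489·(Kᵢ + α·Naᵢ) = Kₒ + α·Naₒ → α = (4.9489·126.0 − 3.61) / (154.0 − 4.9489·26.8)
α = (623.6 − 3.61) / (154.0 − 132.6) = 620/21.37 = 29.01

29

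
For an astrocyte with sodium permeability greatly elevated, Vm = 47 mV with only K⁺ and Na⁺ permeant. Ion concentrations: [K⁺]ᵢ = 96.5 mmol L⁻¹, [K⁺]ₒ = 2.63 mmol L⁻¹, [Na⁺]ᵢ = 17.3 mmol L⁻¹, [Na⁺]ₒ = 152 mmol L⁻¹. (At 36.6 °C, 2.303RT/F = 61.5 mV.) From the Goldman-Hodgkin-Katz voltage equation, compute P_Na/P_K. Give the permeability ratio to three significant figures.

10.8

Let α = P_Na/P_K. GHK: Vm = 61.5·log₁₀[(Kₒ + α·Naₒ)/(Kᵢ + α·Naᵢ)].
10^(Vm/61.5) = 10^(47.0/61.5) = 5.8107
So 5.8107·(Kᵢ + α·Naᵢ) = Kₒ + α·Naₒ → α = (5.8107·96.5 − 2.63) / (152.0 − 5.8107·17.3)
α = (560.7 − 2.63) / (152.0 − 100.5) = 558.1/51.48 = 10.84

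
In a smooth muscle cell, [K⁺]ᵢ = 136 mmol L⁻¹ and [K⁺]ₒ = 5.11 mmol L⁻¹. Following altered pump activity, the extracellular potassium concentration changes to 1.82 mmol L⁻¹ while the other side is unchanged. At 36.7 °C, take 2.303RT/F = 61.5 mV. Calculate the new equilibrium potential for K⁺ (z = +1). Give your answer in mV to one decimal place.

After the shift: [K⁺]_out = 1.82, [K⁺]_in = 136 mmol L⁻¹.
E_new = (61.5/1)·log₁₀(1.82/136) = 61.50 · (-1.8735) = -115.22 mV

-115.2 mV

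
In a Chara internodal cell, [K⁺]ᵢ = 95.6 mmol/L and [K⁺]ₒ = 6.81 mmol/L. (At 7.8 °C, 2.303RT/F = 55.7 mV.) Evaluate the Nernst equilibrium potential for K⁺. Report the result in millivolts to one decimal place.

-63.9 mV

E = (55.7/z) · log₁₀([K⁺]_out/[K⁺]_in) with z = +1.
= (55.7/1) · log₁₀(6.81/95.6) = 55.70 · log₁₀(0.07123)
= 55.70 · (-1.1473) = -63.91 mV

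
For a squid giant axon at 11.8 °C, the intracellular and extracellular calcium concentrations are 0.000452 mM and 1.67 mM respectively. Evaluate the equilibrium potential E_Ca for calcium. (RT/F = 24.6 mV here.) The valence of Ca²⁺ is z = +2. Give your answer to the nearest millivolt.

E = (24.6/z) · ln([Ca²⁺]_out/[Ca²⁺]_in) with z = +2.
= (24.6/2) · ln(1.67/0.000452) = 12.30 · ln(3695)
= 12.30 · (8.2147) = 101.04 mV

101 mV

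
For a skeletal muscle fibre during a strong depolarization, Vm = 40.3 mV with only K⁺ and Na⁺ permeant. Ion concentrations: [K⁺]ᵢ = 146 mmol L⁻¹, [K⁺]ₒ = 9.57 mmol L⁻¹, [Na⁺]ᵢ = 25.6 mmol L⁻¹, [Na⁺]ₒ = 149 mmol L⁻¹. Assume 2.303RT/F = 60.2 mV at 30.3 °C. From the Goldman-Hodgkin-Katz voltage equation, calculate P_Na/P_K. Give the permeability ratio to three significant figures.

22.9

Let α = P_Na/P_K. GHK: Vm = 60.2·log₁₀[(Kₒ + α·Naₒ)/(Kᵢ + α·Naᵢ)].
10^(Vm/60.2) = 10^(40.3/60.2) = 4.6713
So 4.6713·(Kᵢ + α·Naᵢ) = Kₒ + α·Naₒ → α = (4.6713·146.0 − 9.57) / (149.0 − 4.6713·25.6)
α = (682 − 9.57) / (149.0 − 119.6) = 672.4/29.42 = 22.86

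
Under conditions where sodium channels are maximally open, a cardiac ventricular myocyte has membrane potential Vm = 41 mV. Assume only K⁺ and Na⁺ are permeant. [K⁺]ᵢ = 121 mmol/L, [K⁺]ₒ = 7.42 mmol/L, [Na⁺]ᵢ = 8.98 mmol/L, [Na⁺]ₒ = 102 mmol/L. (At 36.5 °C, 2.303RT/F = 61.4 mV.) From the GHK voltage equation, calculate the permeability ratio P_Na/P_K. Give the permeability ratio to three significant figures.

9.23

Let α = P_Na/P_K. GHK: Vm = 61.4·log₁₀[(Kₒ + α·Naₒ)/(Kᵢ + α·Naᵢ)].
10^(Vm/61.4) = 10^(41.0/61.4) = 4.6532
So 4.6532·(Kᵢ + α·Naᵢ) = Kₒ + α·Naₒ → α = (4.6532·121.0 − 7.42) / (102.0 − 4.6532·8.98)
α = (563 − 7.42) / (102.0 − 41.79) = 555.6/60.21 = 9.227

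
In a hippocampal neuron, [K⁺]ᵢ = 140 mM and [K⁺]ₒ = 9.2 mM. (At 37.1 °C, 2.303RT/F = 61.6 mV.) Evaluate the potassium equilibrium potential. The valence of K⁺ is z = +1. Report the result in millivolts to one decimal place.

-72.8 mV

E = (61.6/z) · log₁₀([K⁺]_out/[K⁺]_in) with z = +1.
= (61.6/1) · log₁₀(9.2/140) = 61.60 · log₁₀(0.06571)
= 61.60 · (-1.1823) = -72.83 mV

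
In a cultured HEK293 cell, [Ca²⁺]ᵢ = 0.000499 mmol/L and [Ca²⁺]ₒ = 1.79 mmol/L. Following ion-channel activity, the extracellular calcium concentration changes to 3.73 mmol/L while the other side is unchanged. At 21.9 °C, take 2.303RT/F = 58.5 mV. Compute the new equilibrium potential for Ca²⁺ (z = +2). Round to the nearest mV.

113 mV

After the shift: [Ca²⁺]_out = 3.73, [Ca²⁺]_in = 0.000499 mmol/L.
E_new = (58.5/2)·log₁₀(3.73/0.000499) = 29.25 · (3.8736) = 113.30 mV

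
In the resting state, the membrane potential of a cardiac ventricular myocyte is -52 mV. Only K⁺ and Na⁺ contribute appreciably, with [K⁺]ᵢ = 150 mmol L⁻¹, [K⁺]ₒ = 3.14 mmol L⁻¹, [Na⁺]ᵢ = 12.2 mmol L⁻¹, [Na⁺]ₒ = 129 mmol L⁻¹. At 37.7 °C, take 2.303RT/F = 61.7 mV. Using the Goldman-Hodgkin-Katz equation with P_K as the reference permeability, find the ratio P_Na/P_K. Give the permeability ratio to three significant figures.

0.145

Let α = P_Na/P_K. GHK: Vm = 61.7·log₁₀[(Kₒ + α·Naₒ)/(Kᵢ + α·Naᵢ)].
10^(Vm/61.7) = 10^(-52.0/61.7) = 0.14362
So 0.14362·(Kᵢ + α·Naᵢ) = Kₒ + α·Naₒ → α = (0.14362·150.0 − 3.14) / (129.0 − 0.14362·12.2)
α = (21.54 − 3.14) / (129.0 − 1.752) = 18.4/127.2 = 0.1446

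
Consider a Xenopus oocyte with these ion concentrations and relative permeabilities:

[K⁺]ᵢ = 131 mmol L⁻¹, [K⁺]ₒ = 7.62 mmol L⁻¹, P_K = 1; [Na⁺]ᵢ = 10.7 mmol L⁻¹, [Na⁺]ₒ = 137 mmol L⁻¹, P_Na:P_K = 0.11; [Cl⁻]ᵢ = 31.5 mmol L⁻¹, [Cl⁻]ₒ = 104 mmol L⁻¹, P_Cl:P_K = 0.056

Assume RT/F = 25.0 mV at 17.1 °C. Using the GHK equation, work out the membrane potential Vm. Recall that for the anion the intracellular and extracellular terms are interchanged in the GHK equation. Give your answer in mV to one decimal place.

Vm = 25.0 · ln[(Σ P·[cation]ₒ + Σ P·[anion]ᵢ) / (Σ P·[cation]ᵢ + Σ P·[anion]ₒ)]
Numerator = 1×7.62 + 0.11×137 + 0.056×31.5 = 24.45
Denominator = 1×131 + 0.11×10.7 + 0.056×104 = 138
Vm = 25.0 · ln(0.1772) = 25.0 × (-1.7305) = -43.26 mV

-43.3 mV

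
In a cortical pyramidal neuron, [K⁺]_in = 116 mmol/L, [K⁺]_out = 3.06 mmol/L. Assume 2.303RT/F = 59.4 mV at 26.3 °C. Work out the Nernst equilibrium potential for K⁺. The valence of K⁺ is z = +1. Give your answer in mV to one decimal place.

E = (59.4/z) · log₁₀([K⁺]_out/[K⁺]_in) with z = +1.
= (59.4/1) · log₁₀(3.06/116) = 59.40 · log₁₀(0.02638)
= 59.40 · (-1.5787) = -93.78 mV

-93.8 mV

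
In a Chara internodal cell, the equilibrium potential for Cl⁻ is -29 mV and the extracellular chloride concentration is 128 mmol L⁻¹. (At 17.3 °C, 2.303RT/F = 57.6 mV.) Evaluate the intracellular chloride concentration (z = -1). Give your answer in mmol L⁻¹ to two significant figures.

40 mmol L⁻¹

Nernst: E = (57.6/-1) · log₁₀([out]/[in]), so log₁₀([out]/[in]) = -29.0 × -1 / 57.6 = 0.5035.
[out]/[in] = 10^(0.5035) = 3.188.
[in] = 128 / 3.188 = 40.15 mmol L⁻¹.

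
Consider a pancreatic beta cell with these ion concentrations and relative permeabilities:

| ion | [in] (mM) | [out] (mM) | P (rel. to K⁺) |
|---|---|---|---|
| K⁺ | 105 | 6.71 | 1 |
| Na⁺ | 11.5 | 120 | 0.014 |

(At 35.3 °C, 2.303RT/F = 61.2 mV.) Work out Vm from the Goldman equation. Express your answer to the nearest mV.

-67 mV

Vm = 61.2 · log₁₀[(Σ P·[cation]ₒ + Σ P·[anion]ᵢ) / (Σ P·[cation]ᵢ + Σ P·[anion]ₒ)]
Numerator = 1×6.71 + 0.014×120 = 8.39
Denominator = 1×105 + 0.014×11.5 = 105.2
Vm = 61.2 · log₁₀(0.079782) = 61.2 × (-1.0981) = -67.20 mV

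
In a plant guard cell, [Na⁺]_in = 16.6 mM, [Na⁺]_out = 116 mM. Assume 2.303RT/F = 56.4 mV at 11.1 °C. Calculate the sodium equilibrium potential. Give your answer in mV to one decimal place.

E = (56.4/z) · log₁₀([Na⁺]_out/[Na⁺]_in) with z = +1.
= (56.4/1) · log₁₀(116/16.6) = 56.40 · log₁₀(6.988)
= 56.40 · (0.8443) = 47.62 mV

47.6 mV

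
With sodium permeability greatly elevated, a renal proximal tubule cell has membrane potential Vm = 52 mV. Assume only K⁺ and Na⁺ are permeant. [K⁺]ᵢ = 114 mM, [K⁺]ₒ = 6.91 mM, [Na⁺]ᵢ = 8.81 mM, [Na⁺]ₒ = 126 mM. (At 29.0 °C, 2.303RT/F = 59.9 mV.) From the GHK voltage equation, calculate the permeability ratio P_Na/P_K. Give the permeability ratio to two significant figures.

Let α = P_Na/P_K. GHK: Vm = 59.9·log₁₀[(Kₒ + α·Naₒ)/(Kᵢ + α·Naᵢ)].
10^(Vm/59.9) = 10^(52.0/59.9) = 7.381
So 7.381·(Kᵢ + α·Naᵢ) = Kₒ + α·Naₒ → α = (7.381·114.0 − 6.91) / (126.0 − 7.381·8.81)
α = (841.4 − 6.91) / (126.0 − 65.03) = 834.5/60.97 = 13.69

14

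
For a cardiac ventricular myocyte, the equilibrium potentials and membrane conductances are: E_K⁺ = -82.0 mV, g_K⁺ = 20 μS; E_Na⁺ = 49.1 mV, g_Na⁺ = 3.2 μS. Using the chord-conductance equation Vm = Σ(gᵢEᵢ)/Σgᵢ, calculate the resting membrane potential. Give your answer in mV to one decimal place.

-63.9 mV

Σ gᵢEᵢ = 20·(-82.0) + 3.2·(49.1) = -1482.88
Σ gᵢ = 20 + 3.2 = 23.2
Vm = -1482.88 / 23.2 = -63.92 mV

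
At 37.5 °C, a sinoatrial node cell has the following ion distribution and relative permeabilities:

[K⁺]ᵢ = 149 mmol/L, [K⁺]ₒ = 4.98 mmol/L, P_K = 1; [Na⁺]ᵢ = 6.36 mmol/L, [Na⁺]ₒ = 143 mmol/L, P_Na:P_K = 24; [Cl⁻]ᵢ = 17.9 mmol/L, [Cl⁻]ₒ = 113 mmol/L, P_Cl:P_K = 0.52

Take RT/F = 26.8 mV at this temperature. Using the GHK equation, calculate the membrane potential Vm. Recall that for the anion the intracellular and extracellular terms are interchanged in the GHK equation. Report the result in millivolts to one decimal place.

60.5 mV

Vm = 26.8 · ln[(Σ P·[cation]ₒ + Σ P·[anion]ᵢ) / (Σ P·[cation]ᵢ + Σ P·[anion]ₒ)]
Numerator = 1×4.98 + 24×143 + 0.52×17.9 = 3446
Denominator = 1×149 + 24×6.36 + 0.52×113 = 360.4
Vm = 26.8 · ln(9.5624) = 26.8 × (2.2578) = 60.51 mV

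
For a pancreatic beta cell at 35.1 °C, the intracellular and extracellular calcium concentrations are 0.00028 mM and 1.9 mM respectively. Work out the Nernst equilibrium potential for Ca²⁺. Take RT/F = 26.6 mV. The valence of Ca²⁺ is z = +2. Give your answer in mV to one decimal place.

117.3 mV

E = (26.6/z) · ln([Ca²⁺]_out/[Ca²⁺]_in) with z = +2.
= (26.6/2) · ln(1.9/0.00028) = 13.30 · ln(6786)
= 13.30 · (8.8226) = 117.34 mV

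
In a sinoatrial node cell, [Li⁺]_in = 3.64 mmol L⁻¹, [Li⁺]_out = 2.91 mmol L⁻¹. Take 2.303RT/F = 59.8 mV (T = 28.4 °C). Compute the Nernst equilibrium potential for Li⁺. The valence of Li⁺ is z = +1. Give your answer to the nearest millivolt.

-6 mV

E = (59.8/z) · log₁₀([Li⁺]_out/[Li⁺]_in) with z = +1.
= (59.8/1) · log₁₀(2.91/3.64) = 59.80 · log₁₀(0.7995)
= 59.80 · (-0.0972) = -5.81 mV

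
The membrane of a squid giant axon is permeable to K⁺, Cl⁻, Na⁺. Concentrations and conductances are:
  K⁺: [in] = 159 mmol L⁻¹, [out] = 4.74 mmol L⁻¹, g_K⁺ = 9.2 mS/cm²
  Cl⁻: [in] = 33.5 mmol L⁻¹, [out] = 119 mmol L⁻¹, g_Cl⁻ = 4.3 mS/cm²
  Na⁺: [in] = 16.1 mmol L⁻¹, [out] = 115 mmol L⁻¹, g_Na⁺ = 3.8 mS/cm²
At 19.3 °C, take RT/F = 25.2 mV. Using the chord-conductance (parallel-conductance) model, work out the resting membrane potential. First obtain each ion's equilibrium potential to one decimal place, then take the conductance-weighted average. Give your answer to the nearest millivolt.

-44 mV

E_K⁺ = (25.2/1)·ln(4.74/159) = -88.5 mV
E_Cl⁻ = (25.2/-1)·ln(119/33.5) = -31.9 mV
E_Na⁺ = (25.2/1)·ln(115/16.1) = 49.5 mV
Vm = (Σ gᵢEᵢ)/(Σ gᵢ) = (9.2·-88.5 + 4.3·-31.9 + 3.8·49.5) / (9.2 + 4.3 + 3.8)
= -763.27 / 17.3 = -44.12 mV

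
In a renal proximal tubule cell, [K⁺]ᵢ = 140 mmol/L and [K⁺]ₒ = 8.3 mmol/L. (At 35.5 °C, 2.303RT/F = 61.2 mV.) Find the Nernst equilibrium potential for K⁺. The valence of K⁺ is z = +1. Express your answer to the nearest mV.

-75 mV

E = (61.2/z) · log₁₀([K⁺]_out/[K⁺]_in) with z = +1.
= (61.2/1) · log₁₀(8.3/140) = 61.20 · log₁₀(0.05929)
= 61.20 · (-1.2270) = -75.10 mV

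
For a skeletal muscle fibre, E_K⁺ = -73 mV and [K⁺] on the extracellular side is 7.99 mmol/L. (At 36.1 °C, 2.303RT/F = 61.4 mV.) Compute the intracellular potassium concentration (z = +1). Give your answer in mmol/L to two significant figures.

120 mmol/L

Nernst: E = (61.4/1) · log₁₀([out]/[in]), so log₁₀([out]/[in]) = -73.0 × 1 / 61.4 = -1.1889.
[out]/[in] = 10^(-1.1889) = 0.06473.
[in] = 7.99 / 0.06473 = 123.4 mmol/L.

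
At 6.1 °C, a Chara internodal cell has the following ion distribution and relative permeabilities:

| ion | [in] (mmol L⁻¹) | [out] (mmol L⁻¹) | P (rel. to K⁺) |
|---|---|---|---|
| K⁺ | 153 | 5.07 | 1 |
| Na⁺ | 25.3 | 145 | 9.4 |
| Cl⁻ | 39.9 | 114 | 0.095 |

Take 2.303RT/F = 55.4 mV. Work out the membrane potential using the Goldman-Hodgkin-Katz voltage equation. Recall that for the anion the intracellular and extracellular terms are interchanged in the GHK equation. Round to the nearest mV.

30 mV

Vm = 55.4 · log₁₀[(Σ P·[cation]ₒ + Σ P·[anion]ᵢ) / (Σ P·[cation]ᵢ + Σ P·[anion]ₒ)]
Numerator = 1×5.07 + 9.4×145 + 0.095×39.9 = 1372
Denominator = 1×153 + 9.4×25.3 + 0.095×114 = 401.7
Vm = 55.4 · log₁₀(3.4156) = 55.4 × (0.5335) = 29.55 mV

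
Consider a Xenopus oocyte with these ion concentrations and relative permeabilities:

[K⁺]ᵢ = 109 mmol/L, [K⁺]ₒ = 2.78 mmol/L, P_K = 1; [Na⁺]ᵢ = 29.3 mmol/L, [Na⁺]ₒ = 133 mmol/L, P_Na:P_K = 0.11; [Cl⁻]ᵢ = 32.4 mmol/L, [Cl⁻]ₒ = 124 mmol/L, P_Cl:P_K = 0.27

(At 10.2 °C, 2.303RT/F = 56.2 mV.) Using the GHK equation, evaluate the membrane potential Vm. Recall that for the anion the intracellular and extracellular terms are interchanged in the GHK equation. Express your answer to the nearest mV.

Vm = 56.2 · log₁₀[(Σ P·[cation]ₒ + Σ P·[anion]ᵢ) / (Σ P·[cation]ᵢ + Σ P·[anion]ₒ)]
Numerator = 1×2.78 + 0.11×133 + 0.27×32.4 = 26.16
Denominator = 1×109 + 0.11×29.3 + 0.27×124 = 145.7
Vm = 56.2 · log₁₀(0.17953) = 56.2 × (-0.7459) = -41.92 mV

-42 mV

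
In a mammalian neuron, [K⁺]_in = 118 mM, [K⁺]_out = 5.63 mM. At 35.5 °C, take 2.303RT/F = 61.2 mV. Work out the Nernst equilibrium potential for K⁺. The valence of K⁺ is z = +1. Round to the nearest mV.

E = (61.2/z) · log₁₀([K⁺]_out/[K⁺]_in) with z = +1.
= (61.2/1) · log₁₀(5.63/118) = 61.20 · log₁₀(0.04771)
= 61.20 · (-1.3214) = -80.87 mV

-81 mV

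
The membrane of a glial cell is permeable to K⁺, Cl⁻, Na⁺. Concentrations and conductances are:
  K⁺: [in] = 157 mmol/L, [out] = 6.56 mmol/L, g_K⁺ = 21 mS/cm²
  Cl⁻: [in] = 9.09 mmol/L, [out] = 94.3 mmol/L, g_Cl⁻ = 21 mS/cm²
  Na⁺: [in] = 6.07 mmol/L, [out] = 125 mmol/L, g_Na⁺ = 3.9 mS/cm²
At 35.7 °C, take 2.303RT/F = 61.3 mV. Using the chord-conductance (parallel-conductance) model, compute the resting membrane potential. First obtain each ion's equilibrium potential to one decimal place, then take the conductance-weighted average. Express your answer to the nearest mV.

-60 mV

E_K⁺ = (61.3/1)·log₁₀(6.56/157) = -84.5 mV
E_Cl⁻ = (61.3/-1)·log₁₀(94.3/9.09) = -62.3 mV
E_Na⁺ = (61.3/1)·log₁₀(125/6.07) = 80.5 mV
Vm = (Σ gᵢEᵢ)/(Σ gᵢ) = (21·-84.5 + 21·-62.3 + 3.9·80.5) / (21 + 21 + 3.9)
= -2768.85 / 45.9 = -60.32 mV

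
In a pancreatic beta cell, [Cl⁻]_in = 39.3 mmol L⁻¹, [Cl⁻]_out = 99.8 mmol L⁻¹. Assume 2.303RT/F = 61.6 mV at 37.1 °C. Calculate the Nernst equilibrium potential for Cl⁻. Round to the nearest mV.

-25 mV

E = (61.6/z) · log₁₀([Cl⁻]_out/[Cl⁻]_in) with z = -1.
For an anion, dividing by z = -1 reverses the sign.
= (61.6/-1) · log₁₀(99.8/39.3) = -61.60 · log₁₀(2.539)
= -61.60 · (0.4047) = -24.93 mV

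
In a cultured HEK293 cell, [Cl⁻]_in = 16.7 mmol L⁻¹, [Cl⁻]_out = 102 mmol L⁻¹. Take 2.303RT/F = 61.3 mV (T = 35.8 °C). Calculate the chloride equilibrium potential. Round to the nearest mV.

E = (61.3/z) · log₁₀([Cl⁻]_out/[Cl⁻]_in) with z = -1.
For an anion, dividing by z = -1 reverses the sign.
= (61.3/-1) · log₁₀(102/16.7) = -61.30 · log₁₀(6.108)
= -61.30 · (0.7859) = -48.17 mV

-48 mV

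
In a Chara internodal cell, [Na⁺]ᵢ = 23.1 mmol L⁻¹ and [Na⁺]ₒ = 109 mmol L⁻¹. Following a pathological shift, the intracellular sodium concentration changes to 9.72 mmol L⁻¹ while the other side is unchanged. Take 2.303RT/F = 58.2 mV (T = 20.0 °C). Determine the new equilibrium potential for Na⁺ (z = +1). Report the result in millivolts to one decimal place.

After the shift: [Na⁺]_out = 109, [Na⁺]_in = 9.72 mmol L⁻¹.
E_new = (58.2/1)·log₁₀(109/9.72) = 58.20 · (1.0498) = 61.10 mV

61.1 mV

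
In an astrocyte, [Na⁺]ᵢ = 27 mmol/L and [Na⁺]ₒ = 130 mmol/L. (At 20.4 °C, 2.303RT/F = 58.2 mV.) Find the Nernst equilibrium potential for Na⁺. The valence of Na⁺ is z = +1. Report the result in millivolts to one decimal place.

E = (58.2/z) · log₁₀([Na⁺]_out/[Na⁺]_in) with z = +1.
= (58.2/1) · log₁₀(130/27) = 58.20 · log₁₀(4.815)
= 58.20 · (0.6826) = 39.73 mV

39.7 mV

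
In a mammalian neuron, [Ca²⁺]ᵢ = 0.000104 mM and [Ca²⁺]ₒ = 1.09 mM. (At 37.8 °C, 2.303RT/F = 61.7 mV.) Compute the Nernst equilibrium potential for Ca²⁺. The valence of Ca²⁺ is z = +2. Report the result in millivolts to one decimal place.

124.0 mV

E = (61.7/z) · log₁₀([Ca²⁺]_out/[Ca²⁺]_in) with z = +2.
= (61.7/2) · log₁₀(1.09/0.000104) = 30.85 · log₁₀(1.048e+04)
= 30.85 · (4.0204) = 124.03 mV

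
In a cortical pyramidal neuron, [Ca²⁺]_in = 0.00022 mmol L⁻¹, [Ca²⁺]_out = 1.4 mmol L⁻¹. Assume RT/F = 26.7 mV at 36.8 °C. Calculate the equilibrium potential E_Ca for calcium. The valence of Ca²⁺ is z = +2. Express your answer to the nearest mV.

117 mV

E = (26.7/z) · ln([Ca²⁺]_out/[Ca²⁺]_in) with z = +2.
= (26.7/2) · ln(1.4/0.00022) = 13.35 · ln(6364)
= 13.35 · (8.7584) = 116.92 mV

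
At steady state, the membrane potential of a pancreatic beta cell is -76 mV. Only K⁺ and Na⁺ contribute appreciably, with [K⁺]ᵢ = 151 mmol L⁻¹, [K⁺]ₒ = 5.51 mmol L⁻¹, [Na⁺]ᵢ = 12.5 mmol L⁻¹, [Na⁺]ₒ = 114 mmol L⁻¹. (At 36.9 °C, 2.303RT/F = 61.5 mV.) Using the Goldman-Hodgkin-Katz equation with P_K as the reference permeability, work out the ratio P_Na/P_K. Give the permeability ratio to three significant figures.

0.0288

Let α = P_Na/P_K. GHK: Vm = 61.5·log₁₀[(Kₒ + α·Naₒ)/(Kᵢ + α·Naᵢ)].
10^(Vm/61.5) = 10^(-76.0/61.5) = 0.058107
So 0.058107·(Kᵢ + α·Naᵢ) = Kₒ + α·Naₒ → α = (0.058107·151.0 − 5.51) / (114.0 − 0.058107·12.5)
α = (8.774 − 5.51) / (114.0 − 0.7263) = 3.264/113.3 = 0.02882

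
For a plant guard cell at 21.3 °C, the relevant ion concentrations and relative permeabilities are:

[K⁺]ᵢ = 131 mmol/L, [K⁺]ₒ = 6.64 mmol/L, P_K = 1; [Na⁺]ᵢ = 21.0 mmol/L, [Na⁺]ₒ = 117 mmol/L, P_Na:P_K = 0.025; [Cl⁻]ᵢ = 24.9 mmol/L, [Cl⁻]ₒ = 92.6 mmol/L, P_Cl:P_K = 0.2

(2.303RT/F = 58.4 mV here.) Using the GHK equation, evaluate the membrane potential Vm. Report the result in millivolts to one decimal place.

-59.2 mV

Vm = 58.4 · log₁₀[(Σ P·[cation]ₒ + Σ P·[anion]ᵢ) / (Σ P·[cation]ᵢ + Σ P·[anion]ₒ)]
Numerator = 1×6.64 + 0.025×117 + 0.2×24.9 = 14.54
Denominator = 1×131 + 0.025×21.0 + 0.2×92.6 = 150
Vm = 58.4 · log₁₀(0.096938) = 58.4 × (-1.0135) = -59.19 mV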